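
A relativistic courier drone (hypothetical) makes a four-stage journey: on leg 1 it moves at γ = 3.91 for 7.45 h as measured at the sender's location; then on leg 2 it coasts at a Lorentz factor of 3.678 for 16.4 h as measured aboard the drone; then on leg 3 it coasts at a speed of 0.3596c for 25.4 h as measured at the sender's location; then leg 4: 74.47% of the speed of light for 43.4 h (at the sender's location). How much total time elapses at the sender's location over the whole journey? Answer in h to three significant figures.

Leg 1: 7.45 h is already measured at the sender's location.
Leg 2: γ = 3.678; Δt_2 = 3.678 × 16.4 = 60.32 h.
Leg 3: 25.4 h is already measured at the sender's location.
Leg 4: 43.4 h is already measured at the sender's location.
Total: 7.450 + 60.32 + 25.40 + 43.40 h.

Δt = 137 h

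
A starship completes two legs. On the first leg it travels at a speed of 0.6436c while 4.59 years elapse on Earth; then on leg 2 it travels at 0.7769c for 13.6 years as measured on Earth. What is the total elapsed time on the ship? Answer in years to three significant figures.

Leg 1: γ = 1/√(1 − 0.6436²) = 1/√0.5858 = 1.307; τ_1 = 4.59/1.307 = 3.513 years.
Leg 2: γ = 1/√(1 − 0.7769²) = 1/√0.3964 = 1.588; τ_2 = 13.6/1.588 = 8.563 years.
Total: 3.513 + 8.563 years.

τ = 12.1 years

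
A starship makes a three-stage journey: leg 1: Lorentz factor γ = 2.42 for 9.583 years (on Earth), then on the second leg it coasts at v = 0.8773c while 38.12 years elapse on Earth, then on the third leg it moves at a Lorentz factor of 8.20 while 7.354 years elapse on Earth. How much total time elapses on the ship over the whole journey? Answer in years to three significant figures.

τ = 23.2 years

Leg 1: γ = 2.42; τ_1 = 9.583/2.420 = 3.960 years.
Leg 2: γ = 1/√(1 − 0.8773²) = 1/√0.2303 = 2.084; τ_2 = 38.12/2.084 = 18.30 years.
Leg 3: γ = 8.20; τ_3 = 7.354/8.200 = 0.8968 years.
Total: 3.960 + 18.30 + 0.8968 years.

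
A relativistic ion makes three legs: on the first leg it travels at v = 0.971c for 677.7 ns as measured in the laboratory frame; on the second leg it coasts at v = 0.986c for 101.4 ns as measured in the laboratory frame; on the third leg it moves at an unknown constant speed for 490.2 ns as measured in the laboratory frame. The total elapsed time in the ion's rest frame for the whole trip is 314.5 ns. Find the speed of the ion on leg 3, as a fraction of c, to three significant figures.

β = 0.961

Leg 1: γ = 1/√(1 − 0.971²) = 1/√0.05716 = 4.183; τ_1 = 677.7/4.183 = 162.0 ns.
Leg 2: γ = 1/√(1 − 0.986²) = 1/√0.02780 = 5.997; τ_2 = 101.4/5.997 = 16.91 ns.
Leg 3: speed unknown; τ_3 = 490.2/γ_3.
Total proper time: 162.0 + 16.91 + τ_3 = 314.5, so τ_3 = 314.5 − 178.9 = 135.6 ns.
γ_3 = 490.2/135.6 = 3.616; β = √(1 − 1/γ²) = √0.9235.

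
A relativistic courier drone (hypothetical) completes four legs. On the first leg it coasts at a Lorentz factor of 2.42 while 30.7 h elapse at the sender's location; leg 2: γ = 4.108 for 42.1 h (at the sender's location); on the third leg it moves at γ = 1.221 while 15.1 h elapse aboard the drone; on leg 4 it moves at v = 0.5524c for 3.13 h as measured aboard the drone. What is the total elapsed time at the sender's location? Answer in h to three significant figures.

Leg 1: 30.7 h is already measured at the sender's location.
Leg 2: 42.1 h is already measured at the sender's location.
Leg 3: γ = 1.221; Δt_3 = 1.221 × 15.1 = 18.44 h.
Leg 4: γ = 1/√(1 − 0.5524²) = 1/√0.6949 = 1.200; Δt_4 = 1.200 × 3.13 = 3.755 h.
Total: 30.70 + 42.10 + 18.44 + 3.755 h.

Δt = 95.0 h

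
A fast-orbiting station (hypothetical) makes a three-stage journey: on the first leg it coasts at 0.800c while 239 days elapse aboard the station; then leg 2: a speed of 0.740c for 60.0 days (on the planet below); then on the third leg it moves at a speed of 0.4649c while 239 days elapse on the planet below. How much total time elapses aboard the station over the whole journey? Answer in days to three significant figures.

τ = 491 days

Leg 1: 239 days is already measured aboard the station.
Leg 2: γ = 1/√(1 − 0.740²) = 1/√0.4524 = 1.487; τ_2 = 60.0/1.487 = 40.36 days.
Leg 3: γ = 1/√(1 − 0.4649²) = 1/√0.7839 = 1.129; τ_3 = 239/1.129 = 211.6 days.
Total: 239.0 + 40.36 + 211.6 days.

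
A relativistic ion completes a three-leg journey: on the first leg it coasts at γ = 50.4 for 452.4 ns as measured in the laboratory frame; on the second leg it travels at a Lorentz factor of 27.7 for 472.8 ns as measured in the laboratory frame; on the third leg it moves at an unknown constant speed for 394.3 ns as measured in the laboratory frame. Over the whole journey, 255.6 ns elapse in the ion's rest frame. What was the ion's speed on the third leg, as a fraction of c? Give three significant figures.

Leg 1: γ = 50.4; τ_1 = 452.4/50.40 = 8.976 ns.
Leg 2: γ = 27.7; τ_2 = 472.8/27.70 = 17.07 ns.
Leg 3: speed unknown; τ_3 = 394.3/γ_3.
Total proper time: 8.976 + 17.07 + τ_3 = 255.6, so τ_3 = 255.6 − 26.04 = 229.6 ns.
γ_3 = 394.3/229.6 = 1.718; β = √(1 − 1/γ²) = √0.6611.

β = 0.813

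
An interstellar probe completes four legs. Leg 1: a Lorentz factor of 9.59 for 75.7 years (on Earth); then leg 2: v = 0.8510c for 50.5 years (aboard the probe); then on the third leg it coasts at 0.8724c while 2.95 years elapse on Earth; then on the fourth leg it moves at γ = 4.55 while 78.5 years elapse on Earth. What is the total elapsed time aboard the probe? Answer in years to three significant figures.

Leg 1: γ = 9.59; τ_1 = 75.7/9.590 = 7.894 years.
Leg 2: 50.5 years is already measured aboard the probe.
Leg 3: γ = 1/√(1 − 0.8724²) = 1/√0.2389 = 2.046; τ_3 = 2.95/2.046 = 1.442 years.
Leg 4: γ = 4.55; τ_4 = 78.5/4.550 = 17.25 years.
Total: 7.894 + 50.50 + 1.442 + 17.25 years.

τ = 77.1 years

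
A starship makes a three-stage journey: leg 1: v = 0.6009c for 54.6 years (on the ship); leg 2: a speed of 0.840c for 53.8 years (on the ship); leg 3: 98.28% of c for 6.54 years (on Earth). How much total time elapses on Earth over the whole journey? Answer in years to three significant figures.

Leg 1: γ = 1/√(1 − 0.6009²) = 1/√0.6389 = 1.251; Δt_1 = 1.251 × 54.6 = 68.31 years.
Leg 2: γ = 1/√(1 − 0.840²) = 1/√0.2944 = 1.843; Δt_2 = 1.843 × 53.8 = 99.15 years.
Leg 3: 6.54 years is already measured on Earth.
Total: 68.31 + 99.15 + 6.540 years.

Δt = 174 years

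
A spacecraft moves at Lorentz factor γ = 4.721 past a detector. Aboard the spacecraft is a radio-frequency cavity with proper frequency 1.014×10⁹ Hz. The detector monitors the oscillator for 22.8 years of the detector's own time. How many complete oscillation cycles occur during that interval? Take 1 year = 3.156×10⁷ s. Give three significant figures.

γ = 4.721
During 22.8 years of lab time, the oscillator's proper time advances by τ = Δt/γ = 22.8/4.721 = 4.829 years = 1.524×10⁸ s.
N = f × τ = 1.014×10⁹ × 1.524×10⁸ = 1.546×10¹⁷.

N = 1.55×10¹⁷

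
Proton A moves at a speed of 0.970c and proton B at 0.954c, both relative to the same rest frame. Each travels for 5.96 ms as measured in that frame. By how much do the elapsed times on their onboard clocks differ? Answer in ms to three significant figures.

A: γ = 1/√(1 − 0.970²) = 1/√0.05910 = 4.113; τ_A = 5.96/4.113 = 1.449 ms.
B: γ = 1/√(1 − 0.954²) = 1/√0.08988 = 3.335; τ_B = 5.96/3.335 = 1.787 ms.

|τ_A − τ_B| = 0.338 ms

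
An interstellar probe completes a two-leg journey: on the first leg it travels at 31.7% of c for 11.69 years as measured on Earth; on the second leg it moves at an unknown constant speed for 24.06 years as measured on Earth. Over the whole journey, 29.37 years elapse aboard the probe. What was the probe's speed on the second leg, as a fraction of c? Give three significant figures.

Leg 1: β = 0.317; γ = 1/√(1 − 0.317²) = 1/√0.8995 = 1.054; τ_1 = 11.69/1.054 = 11.09 years.
Leg 2: speed unknown; τ_2 = 24.06/γ_2.
Total proper time: 11.09 + τ_2 = 29.37, so τ_2 = 29.37 − 11.09 = 18.28 years.
γ_2 = 24.06/18.28 = 1.316; β = √(1 − 1/γ²) = √0.4226.

β = 0.650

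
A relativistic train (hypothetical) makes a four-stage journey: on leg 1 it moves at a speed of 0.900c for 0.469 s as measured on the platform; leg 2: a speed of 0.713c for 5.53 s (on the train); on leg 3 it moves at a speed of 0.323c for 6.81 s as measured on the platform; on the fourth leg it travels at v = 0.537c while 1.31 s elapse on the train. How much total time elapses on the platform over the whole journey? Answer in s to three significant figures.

Δt = 16.7 s

Leg 1: 0.469 s is already measured on the platform.
Leg 2: γ = 1/√(1 − 0.713²) = 1/√0.4916 = 1.426; Δt_2 = 1.426 × 5.53 = 7.887 s.
Leg 3: 6.81 s is already measured on the platform.
Leg 4: γ = 1/√(1 − 0.537²) = 1/√0.7116 = 1.185; Δt_4 = 1.185 × 1.31 = 1.553 s.
Total: 0.4690 + 7.887 + 6.810 + 1.553 s.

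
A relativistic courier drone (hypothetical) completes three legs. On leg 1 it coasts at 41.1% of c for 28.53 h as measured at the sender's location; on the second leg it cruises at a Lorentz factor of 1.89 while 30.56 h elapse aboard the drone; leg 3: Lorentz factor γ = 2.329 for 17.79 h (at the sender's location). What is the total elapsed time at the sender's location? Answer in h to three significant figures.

Δt = 104 h

Leg 1: 28.53 h is already measured at the sender's location.
Leg 2: γ = 1.89; Δt_2 = 1.890 × 30.56 = 57.76 h.
Leg 3: 17.79 h is already measured at the sender's location.
Total: 28.53 + 57.76 + 17.79 h.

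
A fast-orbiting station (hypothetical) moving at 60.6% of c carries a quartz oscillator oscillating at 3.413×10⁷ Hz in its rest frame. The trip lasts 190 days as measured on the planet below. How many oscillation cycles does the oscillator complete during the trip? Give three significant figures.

N = 4.46×10¹⁴

β = 0.606; γ = 1/√(1 − 0.606²) = 1/√0.6328 = 1.257
The oscillator's own cycle count is N = f × τ where τ is the proper time aboard the station. τ = Δt/γ = 190/1.257 = 151.1 days = 1.306×10⁷ s.
N = 3.413×10⁷ × 1.306×10⁷ = 4.457×10¹⁴.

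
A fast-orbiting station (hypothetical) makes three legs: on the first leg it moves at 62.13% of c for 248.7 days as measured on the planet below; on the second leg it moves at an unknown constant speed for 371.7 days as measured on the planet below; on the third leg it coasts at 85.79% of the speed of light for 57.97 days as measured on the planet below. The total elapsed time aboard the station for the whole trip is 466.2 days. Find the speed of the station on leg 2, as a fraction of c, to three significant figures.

Leg 1: β = 0.6213; γ = 1/√(1 − 0.6213²) = 1/√0.6140 = 1.276; τ_1 = 248.7/1.276 = 194.9 days.
Leg 2: speed unknown; τ_2 = 371.7/γ_2.
Leg 3: β = 0.8579; γ = 1/√(1 − 0.8579²) = 1/√0.2640 = 1.946; τ_3 = 57.97/1.946 = 29.79 days.
Total proper time: 194.9 + τ_2 + 29.79 = 466.2, so τ_2 = 466.2 − 224.7 = 241.5 days.
γ_2 = 371.7/241.5 = 1.539; β = √(1 − 1/γ²) = √0.5777.

β = 0.760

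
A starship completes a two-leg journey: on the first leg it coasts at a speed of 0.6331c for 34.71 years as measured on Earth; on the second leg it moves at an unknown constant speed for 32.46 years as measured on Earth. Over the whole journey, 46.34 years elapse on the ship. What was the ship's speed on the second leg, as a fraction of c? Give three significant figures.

β = 0.800

Leg 1: γ = 1/√(1 − 0.6331²) = 1/√0.5992 = 1.292; τ_1 = 34.71/1.292 = 26.87 years.
Leg 2: speed unknown; τ_2 = 32.46/γ_2.
Total proper time: 26.87 + τ_2 = 46.34, so τ_2 = 46.34 − 26.87 = 19.47 years.
γ_2 = 32.46/19.47 = 1.667; β = √(1 − 1/γ²) = √0.6401.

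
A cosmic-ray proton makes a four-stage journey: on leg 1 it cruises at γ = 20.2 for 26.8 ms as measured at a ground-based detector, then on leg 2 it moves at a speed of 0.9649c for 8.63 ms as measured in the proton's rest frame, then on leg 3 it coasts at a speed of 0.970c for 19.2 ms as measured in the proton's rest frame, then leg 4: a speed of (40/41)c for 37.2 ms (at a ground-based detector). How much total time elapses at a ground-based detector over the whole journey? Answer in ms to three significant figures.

Leg 1: 26.8 ms is already measured at a ground-based detector.
Leg 2: γ = 1/√(1 − 0.9649²) = 1/√0.06897 = 3.808; Δt_2 = 3.808 × 8.63 = 32.86 ms.
Leg 3: γ = 1/√(1 − 0.970²) = 1/√0.05910 = 4.113; Δt_3 = 4.113 × 19.2 = 78.98 ms.
Leg 4: 37.2 ms is already measured at a ground-based detector.
Total: 26.80 + 32.86 + 78.98 + 37.20 ms.

Δt = 176 ms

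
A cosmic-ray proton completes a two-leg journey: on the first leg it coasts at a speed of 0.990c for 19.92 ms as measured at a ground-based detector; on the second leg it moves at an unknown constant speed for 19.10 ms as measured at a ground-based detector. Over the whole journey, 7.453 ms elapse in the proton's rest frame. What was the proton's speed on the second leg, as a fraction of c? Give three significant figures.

β = 0.970

Leg 1: γ = 1/√(1 − 0.990²) = 1/√0.01990 = 7.089; τ_1 = 19.92/7.089 = 2.810 ms.
Leg 2: speed unknown; τ_2 = 19.10/γ_2.
Total proper time: 2.810 + τ_2 = 7.453, so τ_2 = 7.453 − 2.810 = 4.643 ms.
γ_2 = 19.10/4.643 = 4.114; β = √(1 − 1/γ²) = √0.9409.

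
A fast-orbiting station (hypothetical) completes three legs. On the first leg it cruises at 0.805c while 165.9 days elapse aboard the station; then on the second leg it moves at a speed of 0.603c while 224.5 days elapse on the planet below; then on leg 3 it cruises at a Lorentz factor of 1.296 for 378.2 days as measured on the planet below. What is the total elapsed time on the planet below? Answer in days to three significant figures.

Leg 1: γ = 1/√(1 − 0.805²) = 1/√0.3520 = 1.686; Δt_1 = 1.686 × 165.9 = 279.6 days.
Leg 2: 224.5 days is already measured on the planet below.
Leg 3: 378.2 days is already measured on the planet below.
Total: 279.6 + 224.5 + 378.2 days.

Δt = 882 days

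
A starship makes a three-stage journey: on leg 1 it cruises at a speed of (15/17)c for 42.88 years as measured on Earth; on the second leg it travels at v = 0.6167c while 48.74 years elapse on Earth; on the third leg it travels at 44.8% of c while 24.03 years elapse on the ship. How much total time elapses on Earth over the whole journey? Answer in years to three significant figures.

Δt = 118 years

Leg 1: 42.88 years is already measured on Earth.
Leg 2: 48.74 years is already measured on Earth.
Leg 3: β = 0.448; γ = 1/√(1 − 0.448²) = 1/√0.7993 = 1.119; Δt_3 = 1.119 × 24.03 = 26.88 years.
Total: 42.88 + 48.74 + 26.88 years.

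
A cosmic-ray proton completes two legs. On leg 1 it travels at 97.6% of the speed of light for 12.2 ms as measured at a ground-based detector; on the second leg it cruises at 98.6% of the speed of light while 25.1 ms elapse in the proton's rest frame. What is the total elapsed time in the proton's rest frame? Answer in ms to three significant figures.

Leg 1: β = 0.976; γ = 1/√(1 − 0.976²) = 1/√0.04742 = 4.592; τ_1 = 12.2/4.592 = 2.657 ms.
Leg 2: 25.1 ms is already measured in the proton's rest frame.
Total: 2.657 + 25.10 ms.

τ = 27.8 ms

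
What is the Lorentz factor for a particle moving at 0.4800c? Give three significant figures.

γ = 1/√(1 − 0.4800²) = 1/√0.7696 = 1.140

γ = 1.14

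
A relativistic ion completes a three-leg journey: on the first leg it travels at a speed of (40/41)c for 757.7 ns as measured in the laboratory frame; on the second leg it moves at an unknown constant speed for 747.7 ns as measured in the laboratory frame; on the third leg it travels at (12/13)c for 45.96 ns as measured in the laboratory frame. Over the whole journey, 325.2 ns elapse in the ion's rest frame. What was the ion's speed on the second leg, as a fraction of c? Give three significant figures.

β = 0.982

Leg 1: γ = 1/√(1 − (40/41)²) = 41/9 ≈ 4.556; τ_1 = 757.7/4.556 = 166.3 ns.
Leg 2: speed unknown; τ_2 = 747.7/γ_2.
Leg 3: γ = 1/√(1 − (12/13)²) = 13/5 = 2.600; τ_3 = 45.96/2.600 = 17.68 ns.
Total proper time: 166.3 + τ_2 + 17.68 = 325.2, so τ_2 = 325.2 − 184.0 = 141.2 ns.
γ_2 = 747.7/141.2 = 5.295; β = √(1 − 1/γ²) = √0.9643.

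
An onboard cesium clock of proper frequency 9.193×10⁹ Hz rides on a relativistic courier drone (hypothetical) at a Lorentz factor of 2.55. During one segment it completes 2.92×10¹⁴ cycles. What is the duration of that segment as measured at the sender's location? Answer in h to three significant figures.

Δt = 22.5 h

γ = 2.55
Proper time for N cycles: τ = N/f = 2.92×10¹⁴/(9.193×10⁹) = 3.176×10⁴ s = 8.823 h.
Lab-frame duration Δt = γτ = 2.550 × 8.823 = 22.50 h.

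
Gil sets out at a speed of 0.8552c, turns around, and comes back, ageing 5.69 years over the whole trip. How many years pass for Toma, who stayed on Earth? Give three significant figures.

Δt = 11.0 years

γ = 1/√(1 − 0.8552²) = 1/√0.2686 = 1.929
Earth-frame duration is the dilated interval: Δt = γτ = 1.929 × 5.69 years.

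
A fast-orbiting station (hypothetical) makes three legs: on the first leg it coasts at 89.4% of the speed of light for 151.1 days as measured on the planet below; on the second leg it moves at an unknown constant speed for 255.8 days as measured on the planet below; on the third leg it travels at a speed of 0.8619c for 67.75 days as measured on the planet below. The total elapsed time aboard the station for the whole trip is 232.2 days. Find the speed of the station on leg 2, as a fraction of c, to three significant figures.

Leg 1: β = 0.894; γ = 1/√(1 − 0.894²) = 1/√0.2008 = 2.232; τ_1 = 151.1/2.232 = 67.70 days.
Leg 2: speed unknown; τ_2 = 255.8/γ_2.
Leg 3: γ = 1/√(1 − 0.8619²) = 1/√0.2571 = 1.972; τ_3 = 67.75/1.972 = 34.35 days.
Total proper time: 67.70 + τ_2 + 34.35 = 232.2, so τ_2 = 232.2 − 102.1 = 130.1 days.
γ_2 = 255.8/130.1 = 1.966; β = √(1 − 1/γ²) = √0.7412.

β = 0.861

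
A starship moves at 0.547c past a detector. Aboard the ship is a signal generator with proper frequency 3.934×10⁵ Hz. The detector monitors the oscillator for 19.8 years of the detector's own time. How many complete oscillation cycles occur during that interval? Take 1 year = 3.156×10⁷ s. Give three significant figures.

N = 2.06×10¹⁴

γ = 1/√(1 − 0.547²) = 1/√0.7008 = 1.195
During 19.8 years of lab time, the oscillator's proper time advances by τ = Δt/γ = 19.8/1.195 = 16.58 years = 5.231×10⁸ s.
N = f × τ = 3.934×10⁵ × 5.231×10⁸ = 2.058×10¹⁴.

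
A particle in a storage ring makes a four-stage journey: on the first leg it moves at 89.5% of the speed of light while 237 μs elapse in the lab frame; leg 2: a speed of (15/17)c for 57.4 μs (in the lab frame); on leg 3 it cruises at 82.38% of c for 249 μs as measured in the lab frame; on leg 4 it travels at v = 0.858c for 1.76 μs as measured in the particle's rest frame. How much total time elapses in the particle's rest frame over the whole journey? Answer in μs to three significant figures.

Leg 1: β = 0.895; γ = 1/√(1 − 0.895²) = 1/√0.1990 = 2.242; τ_1 = 237/2.242 = 105.7 μs.
Leg 2: γ = 1/√(1 − (15/17)²) = 17/8 = 2.125; τ_2 = 57.4/2.125 = 27.01 μs.
Leg 3: β = 0.8238; γ = 1/√(1 − 0.8238²) = 1/√0.3214 = 1.764; τ_3 = 249/1.764 = 141.2 μs.
Leg 4: 1.76 μs is already measured in the particle's rest frame.
Total: 105.7 + 27.01 + 141.2 + 1.760 μs.

τ = 276 μs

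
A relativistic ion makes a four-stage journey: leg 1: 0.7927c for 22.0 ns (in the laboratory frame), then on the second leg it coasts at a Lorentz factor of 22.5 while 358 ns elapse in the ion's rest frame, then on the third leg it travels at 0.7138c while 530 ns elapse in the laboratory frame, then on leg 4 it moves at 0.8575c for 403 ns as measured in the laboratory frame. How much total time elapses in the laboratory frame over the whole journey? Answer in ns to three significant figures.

Leg 1: 22.0 ns is already measured in the laboratory frame.
Leg 2: γ = 22.5; Δt_2 = 22.50 × 358 = 8055 ns.
Leg 3: 530 ns is already measured in the laboratory frame.
Leg 4: 403 ns is already measured in the laboratory frame.
Total: 22.00 + 8055 + 530.0 + 403.0 ns.

Δt = 9010 ns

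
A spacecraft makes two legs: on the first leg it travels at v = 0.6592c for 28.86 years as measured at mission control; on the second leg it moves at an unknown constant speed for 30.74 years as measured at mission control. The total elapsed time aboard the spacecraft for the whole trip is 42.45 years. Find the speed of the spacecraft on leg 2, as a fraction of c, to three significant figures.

Leg 1: γ = 1/√(1 − 0.6592²) = 1/√0.5655 = 1.330; τ_1 = 28.86/1.330 = 21.70 years.
Leg 2: speed unknown; τ_2 = 30.74/γ_2.
Total proper time: 21.70 + τ_2 = 42.45, so τ_2 = 42.45 − 21.70 = 20.75 years.
γ_2 = 30.74/20.75 = 1.482; β = √(1 − 1/γ²) = √0.5444.

β = 0.738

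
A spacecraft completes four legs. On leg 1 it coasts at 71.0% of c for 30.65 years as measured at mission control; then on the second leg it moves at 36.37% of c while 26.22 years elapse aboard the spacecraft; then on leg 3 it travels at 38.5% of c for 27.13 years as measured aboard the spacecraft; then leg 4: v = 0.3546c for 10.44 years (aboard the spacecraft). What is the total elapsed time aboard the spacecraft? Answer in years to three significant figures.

Leg 1: β = 0.710; γ = 1/√(1 − 0.710²) = 1/√0.4959 = 1.420; τ_1 = 30.65/1.420 = 21.58 years.
Leg 2: 26.22 years is already measured aboard the spacecraft.
Leg 3: 27.13 years is already measured aboard the spacecraft.
Leg 4: 10.44 years is already measured aboard the spacecraft.
Total: 21.58 + 26.22 + 27.13 + 10.44 years.

τ = 85.4 years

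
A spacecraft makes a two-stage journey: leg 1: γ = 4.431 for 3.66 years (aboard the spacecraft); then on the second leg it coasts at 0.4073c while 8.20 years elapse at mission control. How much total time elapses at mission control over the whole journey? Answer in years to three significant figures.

Leg 1: γ = 4.431; Δt_1 = 4.431 × 3.66 = 16.22 years.
Leg 2: 8.20 years is already measured at mission control.
Total: 16.22 + 8.200 years.

Δt = 24.4 years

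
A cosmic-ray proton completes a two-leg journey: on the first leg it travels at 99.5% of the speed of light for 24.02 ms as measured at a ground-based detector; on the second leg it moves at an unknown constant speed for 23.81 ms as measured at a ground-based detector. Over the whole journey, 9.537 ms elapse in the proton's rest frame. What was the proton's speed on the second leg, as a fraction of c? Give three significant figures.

β = 0.954

Leg 1: β = 0.995; γ = 1/√(1 − 0.995²) = 1/√0.009975 = 10.01; τ_1 = 24.02/10.01 = 2.399 ms.
Leg 2: speed unknown; τ_2 = 23.81/γ_2.
Total proper time: 2.399 + τ_2 = 9.537, so τ_2 = 9.537 − 2.399 = 7.138 ms.
γ_2 = 23.81/7.138 = 3.336; β = √(1 − 1/γ²) = √0.9101.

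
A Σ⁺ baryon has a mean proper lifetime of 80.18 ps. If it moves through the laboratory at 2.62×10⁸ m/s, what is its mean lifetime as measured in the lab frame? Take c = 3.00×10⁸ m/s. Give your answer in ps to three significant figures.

Δt = 165 ps

β = 2.62×10⁸/3.00×10⁸ = 0.8733; γ = 1/√(1 − 0.8733²) = 2.053
The rest-frame lifetime is the proper time; the lab measures the dilated interval Δt = γτ₀ = 2.053 × 80.18 ps.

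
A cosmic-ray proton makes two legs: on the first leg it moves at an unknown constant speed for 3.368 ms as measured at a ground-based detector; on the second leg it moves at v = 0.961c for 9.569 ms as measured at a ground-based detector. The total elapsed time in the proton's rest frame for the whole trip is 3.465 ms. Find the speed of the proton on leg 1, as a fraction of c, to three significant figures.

Leg 1: speed unknown; τ_1 = 3.368/γ_1.
Leg 2: γ = 1/√(1 − 0.961²) = 1/√0.07648 = 3.616; τ_2 = 9.569/3.616 = 2.646 ms.
Total proper time: τ_1 + 2.646 = 3.465, so τ_1 = 3.465 − 2.646 = 0.8187 ms.
γ_1 = 3.368/0.8187 = 4.114; β = √(1 − 1/γ²) = √0.9409.

β = 0.970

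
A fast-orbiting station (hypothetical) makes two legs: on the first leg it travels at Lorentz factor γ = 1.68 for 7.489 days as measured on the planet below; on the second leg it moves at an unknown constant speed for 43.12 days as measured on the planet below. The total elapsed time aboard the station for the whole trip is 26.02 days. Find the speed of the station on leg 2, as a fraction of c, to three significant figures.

Leg 1: γ = 1.68; τ_1 = 7.489/1.680 = 4.458 days.
Leg 2: speed unknown; τ_2 = 43.12/γ_2.
Total proper time: 4.458 + τ_2 = 26.02, so τ_2 = 26.02 − 4.458 = 21.56 days.
γ_2 = 43.12/21.56 = 2.000; β = √(1 − 1/γ²) = √0.7499.

β = 0.866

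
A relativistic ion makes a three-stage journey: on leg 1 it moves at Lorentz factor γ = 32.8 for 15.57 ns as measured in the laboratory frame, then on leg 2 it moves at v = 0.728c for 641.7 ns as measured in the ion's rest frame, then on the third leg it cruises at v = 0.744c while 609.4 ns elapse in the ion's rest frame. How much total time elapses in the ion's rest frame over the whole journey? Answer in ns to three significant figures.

τ = 1250 ns

Leg 1: γ = 32.8; τ_1 = 15.57/32.80 = 0.4747 ns.
Leg 2: 641.7 ns is already measured in the ion's rest frame.
Leg 3: 609.4 ns is already measured in the ion's rest frame.
Total: 0.4747 + 641.7 + 609.4 ns.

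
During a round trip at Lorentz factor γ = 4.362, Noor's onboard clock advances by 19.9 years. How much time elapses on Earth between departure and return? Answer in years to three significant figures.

γ = 4.362
Earth-frame duration is the dilated interval: Δt = γτ = 4.362 × 19.9 years.

Δt = 86.8 years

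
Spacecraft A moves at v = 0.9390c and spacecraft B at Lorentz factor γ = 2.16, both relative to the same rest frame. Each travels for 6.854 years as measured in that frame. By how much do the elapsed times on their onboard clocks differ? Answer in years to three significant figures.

|τ_A − τ_B| = 0.816 years

A: γ = 1/√(1 − 0.9390²) = 1/√0.1183 = 2.908; τ_A = 6.854/2.908 = 2.357 years.
B: γ = 2.16; τ_B = 6.854/2.160 = 3.173 years.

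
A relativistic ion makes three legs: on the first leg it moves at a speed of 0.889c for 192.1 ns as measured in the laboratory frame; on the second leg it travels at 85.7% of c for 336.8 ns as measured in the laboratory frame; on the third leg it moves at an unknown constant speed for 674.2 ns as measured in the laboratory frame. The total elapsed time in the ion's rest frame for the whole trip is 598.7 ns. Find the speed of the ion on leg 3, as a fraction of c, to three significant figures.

β = 0.866

Leg 1: γ = 1/√(1 − 0.889²) = 1/√0.2097 = 2.184; τ_1 = 192.1/2.184 = 87.96 ns.
Leg 2: β = 0.857; γ = 1/√(1 − 0.857²) = 1/√0.2656 = 1.941; τ_2 = 336.8/1.941 = 173.6 ns.
Leg 3: speed unknown; τ_3 = 674.2/γ_3.
Total proper time: 87.96 + 173.6 + τ_3 = 598.7, so τ_3 = 598.7 − 261.5 = 337.2 ns.
γ_3 = 674.2/337.2 = 2.000; β = √(1 − 1/γ²) = √0.7499.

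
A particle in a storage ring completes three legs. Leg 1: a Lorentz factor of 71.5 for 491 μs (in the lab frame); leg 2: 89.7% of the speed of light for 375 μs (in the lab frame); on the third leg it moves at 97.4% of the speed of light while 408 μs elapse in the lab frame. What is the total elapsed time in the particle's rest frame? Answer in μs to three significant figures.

Leg 1: γ = 71.5; τ_1 = 491/71.50 = 6.867 μs.
Leg 2: β = 0.897; γ = 1/√(1 − 0.897²) = 1/√0.1954 = 2.262; τ_2 = 375/2.262 = 165.8 μs.
Leg 3: β = 0.974; γ = 1/√(1 − 0.974²) = 1/√0.05132 = 4.414; τ_3 = 408/4.414 = 92.43 μs.
Total: 6.867 + 165.8 + 92.43 μs.

τ = 265 μs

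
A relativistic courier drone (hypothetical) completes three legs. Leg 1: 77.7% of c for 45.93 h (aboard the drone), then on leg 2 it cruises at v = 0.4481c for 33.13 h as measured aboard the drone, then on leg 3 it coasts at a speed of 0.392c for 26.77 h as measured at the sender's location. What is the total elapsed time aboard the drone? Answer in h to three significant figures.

τ = 104 h

Leg 1: 45.93 h is already measured aboard the drone.
Leg 2: 33.13 h is already measured aboard the drone.
Leg 3: γ = 1/√(1 − 0.392²) = 1/√0.8463 = 1.087; τ_3 = 26.77/1.087 = 24.63 h.
Total: 45.93 + 33.13 + 24.63 h.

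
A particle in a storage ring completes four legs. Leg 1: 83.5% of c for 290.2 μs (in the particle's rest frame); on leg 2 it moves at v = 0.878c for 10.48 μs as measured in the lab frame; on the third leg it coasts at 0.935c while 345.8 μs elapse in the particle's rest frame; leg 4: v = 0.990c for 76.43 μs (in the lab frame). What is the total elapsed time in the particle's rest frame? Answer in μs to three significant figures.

τ = 652 μs

Leg 1: 290.2 μs is already measured in the particle's rest frame.
Leg 2: γ = 1/√(1 − 0.878²) = 1/√0.2291 = 2.089; τ_2 = 10.48/2.089 = 5.016 μs.
Leg 3: 345.8 μs is already measured in the particle's rest frame.
Leg 4: γ = 1/√(1 − 0.990²) = 1/√0.01990 = 7.089; τ_4 = 76.43/7.089 = 10.78 μs.
Total: 290.2 + 5.016 + 345.8 + 10.78 μs.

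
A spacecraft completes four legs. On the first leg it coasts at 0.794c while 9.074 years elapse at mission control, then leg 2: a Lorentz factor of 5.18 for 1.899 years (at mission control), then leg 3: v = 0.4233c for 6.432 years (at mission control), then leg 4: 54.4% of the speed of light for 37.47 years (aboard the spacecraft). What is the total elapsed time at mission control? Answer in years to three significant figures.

Leg 1: 9.074 years is already measured at mission control.
Leg 2: 1.899 years is already measured at mission control.
Leg 3: 6.432 years is already measured at mission control.
Leg 4: β = 0.544; γ = 1/√(1 − 0.544²) = 1/√0.7041 = 1.192; Δt_4 = 1.192 × 37.47 = 44.66 years.
Total: 9.074 + 1.899 + 6.432 + 44.66 years.

Δt = 62.1 years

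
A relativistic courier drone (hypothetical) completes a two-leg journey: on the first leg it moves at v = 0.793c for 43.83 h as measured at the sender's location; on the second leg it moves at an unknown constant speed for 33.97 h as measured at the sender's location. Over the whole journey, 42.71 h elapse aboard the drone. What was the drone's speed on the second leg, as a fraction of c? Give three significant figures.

Leg 1: γ = 1/√(1 − 0.793²) = 1/√0.3712 = 1.641; τ_1 = 43.83/1.641 = 26.70 h.
Leg 2: speed unknown; τ_2 = 33.97/γ_2.
Total proper time: 26.70 + τ_2 = 42.71, so τ_2 = 42.71 − 26.70 = 16.01 h.
γ_2 = 33.97/16.01 = 2.122; β = √(1 − 1/γ²) = √0.7779.

β = 0.882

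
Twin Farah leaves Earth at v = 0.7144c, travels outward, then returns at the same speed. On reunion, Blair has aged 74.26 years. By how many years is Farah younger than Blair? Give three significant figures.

γ = 1/√(1 − 0.7144²) = 1/√0.4896 = 1.429
Farah's elapsed proper time: τ = 74.26/1.429 = 51.96 years.
Age gap = Δt − τ = 74.26 − 51.96 years.

Δt − τ = 22.3 years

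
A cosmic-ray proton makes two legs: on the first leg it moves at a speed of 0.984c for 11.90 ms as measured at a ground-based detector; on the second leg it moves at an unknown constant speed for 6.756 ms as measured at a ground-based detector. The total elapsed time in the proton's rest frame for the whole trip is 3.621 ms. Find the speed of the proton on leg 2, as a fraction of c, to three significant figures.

β = 0.975

Leg 1: γ = 1/√(1 − 0.984²) = 1/√0.03174 = 5.613; τ_1 = 11.90/5.613 = 2.120 ms.
Leg 2: speed unknown; τ_2 = 6.756/γ_2.
Total proper time: 2.120 + τ_2 = 3.621, so τ_2 = 3.621 − 2.120 = 1.501 ms.
γ_2 = 6.756/1.501 = 4.502; β = √(1 − 1/γ²) = √0.9507.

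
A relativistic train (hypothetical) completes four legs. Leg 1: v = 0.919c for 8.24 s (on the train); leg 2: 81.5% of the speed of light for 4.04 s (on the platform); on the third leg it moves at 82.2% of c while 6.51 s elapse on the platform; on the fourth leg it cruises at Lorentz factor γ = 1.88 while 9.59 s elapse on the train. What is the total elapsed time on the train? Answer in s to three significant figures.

τ = 23.9 s

Leg 1: 8.24 s is already measured on the train.
Leg 2: β = 0.815; γ = 1/√(1 − 0.815²) = 1/√0.3358 = 1.726; τ_2 = 4.04/1.726 = 2.341 s.
Leg 3: β = 0.822; γ = 1/√(1 − 0.822²) = 1/√0.3243 = 1.756; τ_3 = 6.51/1.756 = 3.707 s.
Leg 4: 9.59 s is already measured on the train.
Total: 8.240 + 2.341 + 3.707 + 9.590 s.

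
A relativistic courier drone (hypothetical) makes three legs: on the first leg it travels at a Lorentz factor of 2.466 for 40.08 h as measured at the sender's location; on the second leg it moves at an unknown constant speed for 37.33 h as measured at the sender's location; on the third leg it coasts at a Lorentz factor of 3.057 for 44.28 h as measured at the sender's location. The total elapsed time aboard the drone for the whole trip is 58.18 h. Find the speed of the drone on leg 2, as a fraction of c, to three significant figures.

Leg 1: γ = 2.466; τ_1 = 40.08/2.466 = 16.25 h.
Leg 2: speed unknown; τ_2 = 37.33/γ_2.
Leg 3: γ = 3.057; τ_3 = 44.28/3.057 = 14.48 h.
Total proper time: 16.25 + τ_2 + 14.48 = 58.18, so τ_2 = 58.18 − 30.74 = 27.44 h.
γ_2 = 37.33/27.44 = 1.360; β = √(1 − 1/γ²) = √0.4596.

β = 0.678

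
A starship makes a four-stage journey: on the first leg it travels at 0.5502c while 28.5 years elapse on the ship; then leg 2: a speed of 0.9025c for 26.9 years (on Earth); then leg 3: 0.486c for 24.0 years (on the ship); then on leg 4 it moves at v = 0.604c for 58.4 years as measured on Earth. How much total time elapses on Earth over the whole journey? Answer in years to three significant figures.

Leg 1: γ = 1/√(1 − 0.5502²) = 1/√0.6973 = 1.198; Δt_1 = 1.198 × 28.5 = 34.13 years.
Leg 2: 26.9 years is already measured on Earth.
Leg 3: γ = 1/√(1 − 0.486²) = 1/√0.7638 = 1.144; Δt_3 = 1.144 × 24.0 = 27.46 years.
Leg 4: 58.4 years is already measured on Earth.
Total: 34.13 + 26.90 + 27.46 + 58.40 years.

Δt = 147 years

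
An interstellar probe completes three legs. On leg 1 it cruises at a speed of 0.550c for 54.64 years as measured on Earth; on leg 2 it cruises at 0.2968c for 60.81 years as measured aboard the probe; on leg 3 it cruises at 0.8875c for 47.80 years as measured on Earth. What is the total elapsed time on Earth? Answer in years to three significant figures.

Leg 1: 54.64 years is already measured on Earth.
Leg 2: γ = 1/√(1 − 0.2968²) = 1/√0.9119 = 1.047; Δt_2 = 1.047 × 60.81 = 63.68 years.
Leg 3: 47.80 years is already measured on Earth.
Total: 54.64 + 63.68 + 47.80 years.

Δt = 166 years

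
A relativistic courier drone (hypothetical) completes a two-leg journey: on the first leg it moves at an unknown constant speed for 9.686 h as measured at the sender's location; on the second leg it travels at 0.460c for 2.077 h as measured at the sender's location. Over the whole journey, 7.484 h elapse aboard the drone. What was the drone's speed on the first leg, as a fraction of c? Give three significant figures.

Leg 1: speed unknown; τ_1 = 9.686/γ_1.
Leg 2: γ = 1/√(1 − 0.460²) = 1/√0.7884 = 1.126; τ_2 = 2.077/1.126 = 1.844 h.
Total proper time: τ_1 + 1.844 = 7.484, so τ_1 = 7.484 − 1.844 = 5.640 h.
γ_1 = 9.686/5.640 = 1.717; β = √(1 − 1/γ²) = √0.6610.

β = 0.813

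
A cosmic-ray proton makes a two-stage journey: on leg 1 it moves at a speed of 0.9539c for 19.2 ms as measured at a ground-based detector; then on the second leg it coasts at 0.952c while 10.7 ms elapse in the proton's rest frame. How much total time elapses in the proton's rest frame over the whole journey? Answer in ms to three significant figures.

Leg 1: γ = 1/√(1 − 0.9539²) = 1/√0.09007 = 3.332; τ_1 = 19.2/3.332 = 5.762 ms.
Leg 2: 10.7 ms is already measured in the proton's rest frame.
Total: 5.762 + 10.70 ms.

τ = 16.5 ms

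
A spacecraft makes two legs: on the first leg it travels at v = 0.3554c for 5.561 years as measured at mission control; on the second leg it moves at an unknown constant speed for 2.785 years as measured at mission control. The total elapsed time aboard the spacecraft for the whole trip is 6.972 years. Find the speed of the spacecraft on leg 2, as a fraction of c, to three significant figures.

β = 0.771

Leg 1: γ = 1/√(1 − 0.3554²) = 1/√0.8737 = 1.070; τ_1 = 5.561/1.070 = 5.198 years.
Leg 2: speed unknown; τ_2 = 2.785/γ_2.
Total proper time: 5.198 + τ_2 = 6.972, so τ_2 = 6.972 − 5.198 = 1.774 years.
γ_2 = 2.785/1.774 = 1.570; β = √(1 − 1/γ²) = √0.5942.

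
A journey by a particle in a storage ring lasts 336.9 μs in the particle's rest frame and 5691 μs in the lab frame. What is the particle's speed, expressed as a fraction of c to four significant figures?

β = 0.9982

The proper time is measured in the particle's rest frame (both events occur at the particle's location); Δt is measured in the lab frame. γ = Δt/τ = 5691/336.9 = 16.89.
β = √(1 − 1/γ²) = √(1 − 0.003504) = √0.9965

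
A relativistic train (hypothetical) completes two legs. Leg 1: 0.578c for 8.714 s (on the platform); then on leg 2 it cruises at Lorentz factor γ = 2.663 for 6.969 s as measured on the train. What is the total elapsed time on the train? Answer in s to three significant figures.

Leg 1: γ = 1/√(1 − 0.578²) = 1/√0.6659 = 1.225; τ_1 = 8.714/1.225 = 7.111 s.
Leg 2: 6.969 s is already measured on the train.
Total: 7.111 + 6.969 s.

τ = 14.1 s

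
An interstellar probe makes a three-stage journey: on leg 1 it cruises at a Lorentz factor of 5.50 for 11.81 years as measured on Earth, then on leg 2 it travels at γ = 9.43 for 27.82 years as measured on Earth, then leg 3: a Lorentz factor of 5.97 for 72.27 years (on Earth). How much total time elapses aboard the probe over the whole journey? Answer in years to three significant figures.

τ = 17.2 years

Leg 1: γ = 5.50; τ_1 = 11.81/5.500 = 2.147 years.
Leg 2: γ = 9.43; τ_2 = 27.82/9.430 = 2.950 years.
Leg 3: γ = 5.97; τ_3 = 72.27/5.970 = 12.11 years.
Total: 2.147 + 2.950 + 12.11 years.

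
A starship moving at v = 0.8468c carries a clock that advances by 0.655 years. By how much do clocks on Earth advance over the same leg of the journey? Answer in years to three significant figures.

Δt = 1.23 years

γ = 1/√(1 − 0.8468²) = 1/√0.2829 = 1.880
The interval measured on the ship is the proper time (both events occur at the same place in that frame); the lab-frame interval is Δt = γτ = 1.880 × 0.655 years.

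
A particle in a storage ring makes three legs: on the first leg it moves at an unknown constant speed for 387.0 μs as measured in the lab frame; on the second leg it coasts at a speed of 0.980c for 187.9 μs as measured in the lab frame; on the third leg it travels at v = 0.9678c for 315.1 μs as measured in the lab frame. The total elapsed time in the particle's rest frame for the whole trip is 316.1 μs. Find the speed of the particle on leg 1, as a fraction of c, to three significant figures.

Leg 1: speed unknown; τ_1 = 387.0/γ_1.
Leg 2: γ = 1/√(1 − 0.980²) = 1/√0.03960 = 5.025; τ_2 = 187.9/5.025 = 37.39 μs.
Leg 3: γ = 1/√(1 − 0.9678²) = 1/√0.06336 = 3.973; τ_3 = 315.1/3.973 = 79.32 μs.
Total proper time: τ_1 + 37.39 + 79.32 = 316.1, so τ_1 = 316.1 − 116.7 = 199.4 μs.
γ_1 = 387.0/199.4 = 1.941; β = √(1 − 1/γ²) = √0.7345.

β = 0.857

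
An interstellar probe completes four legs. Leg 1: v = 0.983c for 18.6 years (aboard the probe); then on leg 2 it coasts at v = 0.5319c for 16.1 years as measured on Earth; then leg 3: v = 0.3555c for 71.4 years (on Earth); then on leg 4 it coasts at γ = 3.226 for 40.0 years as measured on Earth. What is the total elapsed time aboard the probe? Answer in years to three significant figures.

Leg 1: 18.6 years is already measured aboard the probe.
Leg 2: γ = 1/√(1 − 0.5319²) = 1/√0.7171 = 1.181; τ_2 = 16.1/1.181 = 13.63 years.
Leg 3: γ = 1/√(1 − 0.3555²) = 1/√0.8736 = 1.070; τ_3 = 71.4/1.070 = 66.74 years.
Leg 4: γ = 3.226; τ_4 = 40.0/3.226 = 12.40 years.
Total: 18.60 + 13.63 + 66.74 + 12.40 years.

τ = 111 years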